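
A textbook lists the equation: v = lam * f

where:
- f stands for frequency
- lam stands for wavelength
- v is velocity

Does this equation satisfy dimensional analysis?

Yes

f (frequency) has dimensions [T^-1].
lam (wavelength) has dimensions [L].
v (velocity) has dimensions [L T^-1].

Left side: [L T^-1]
Right side: [L T^-1]

Both sides have the same dimensions, so the equation is dimensionally consistent.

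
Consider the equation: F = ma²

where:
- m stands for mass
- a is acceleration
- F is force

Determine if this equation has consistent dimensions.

No

m (mass) has dimensions [M].
a (acceleration) has dimensions [L T^-2].
F (force) has dimensions [L M T^-2].

Left side: [L M T^-2]
Right side: [L^2 M T^-4]

The two sides have different dimensions, so the equation is NOT dimensionally consistent.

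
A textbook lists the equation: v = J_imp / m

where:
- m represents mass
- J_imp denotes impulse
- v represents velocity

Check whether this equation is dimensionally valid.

Yes

m (mass) has dimensions [M].
J_imp (impulse) has dimensions [L M T^-1].
v (velocity) has dimensions [L T^-1].

Left side: [L T^-1]
Right side: [L T^-1]

Both sides have the same dimensions, so the equation is dimensionally consistent.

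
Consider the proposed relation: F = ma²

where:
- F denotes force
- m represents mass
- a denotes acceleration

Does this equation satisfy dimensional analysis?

No

F (force) has dimensions [L M T^-2].
m (mass) has dimensions [M].
a (acceleration) has dimensions [L T^-2].

Left side: [L M T^-2]
Right side: [L^2 M T^-4]

The two sides have different dimensions, so the equation is NOT dimensionally consistent.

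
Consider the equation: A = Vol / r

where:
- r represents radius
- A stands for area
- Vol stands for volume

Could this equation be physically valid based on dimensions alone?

Yes

r (radius) has dimensions [L].
A (area) has dimensions [L^2].
Vol (volume) has dimensions [L^3].

Left side: [L^2]
Right side: [L^2]

Both sides have the same dimensions, so the equation is dimensionally consistent.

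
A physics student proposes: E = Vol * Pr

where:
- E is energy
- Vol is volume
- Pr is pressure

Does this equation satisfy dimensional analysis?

Yes

E (energy) has dimensions [L^2 M T^-2].
Vol (volume) has dimensions [L^3].
Pr (pressure) has dimensions [L^-1 M T^-2].

Left side: [L^2 M T^-2]
Right side: [L^2 M T^-2]

Both sides have the same dimensions, so the equation is dimensionally consistent.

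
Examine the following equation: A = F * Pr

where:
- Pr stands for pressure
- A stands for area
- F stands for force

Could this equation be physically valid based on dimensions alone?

No

Pr (pressure) has dimensions [L^-1 M T^-2].
A (area) has dimensions [L^2].
F (force) has dimensions [L M T^-2].

Left side: [L^2]
Right side: [M^2 T^-4]

The two sides have different dimensions, so the equation is NOT dimensionally consistent.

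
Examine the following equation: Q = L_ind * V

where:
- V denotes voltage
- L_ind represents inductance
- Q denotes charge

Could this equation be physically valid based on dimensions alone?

No

V (voltage) has dimensions [I^-1 L^2 M T^-3].
L_ind (inductance) has dimensions [I^-2 L^2 M T^-2].
Q (charge) has dimensions [I T].

Left side: [I T]
Right side: [I^-3 L^4 M^2 T^-5]

The two sides have different dimensions, so the equation is NOT dimensionally consistent.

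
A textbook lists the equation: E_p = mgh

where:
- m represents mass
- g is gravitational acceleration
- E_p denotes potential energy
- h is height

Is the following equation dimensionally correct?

Yes

m (mass) has dimensions [M].
g (gravitational acceleration) has dimensions [L T^-2].
E_p (potential energy) has dimensions [L^2 M T^-2].
h (height) has dimensions [L].

Left side: [L^2 M T^-2]
Right side: [L^2 M T^-2]

Both sides have the same dimensions, so the equation is dimensionally consistent.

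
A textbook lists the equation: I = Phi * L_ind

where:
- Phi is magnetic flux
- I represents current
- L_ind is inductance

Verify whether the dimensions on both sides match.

No

Phi (magnetic flux) has dimensions [I^-1 L^2 M T^-2].
I (current) has dimensions [I].
L_ind (inductance) has dimensions [I^-2 L^2 M T^-2].

Left side: [I]
Right side: [I^-3 L^4 M^2 T^-4]

The two sides have different dimensions, so the equation is NOT dimensionally consistent.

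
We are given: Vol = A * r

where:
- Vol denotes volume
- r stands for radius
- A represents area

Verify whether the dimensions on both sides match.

Yes

Vol (volume) has dimensions [L^3].
r (radius) has dimensions [L].
A (area) has dimensions [L^2].

Left side: [L^3]
Right side: [L^3]

Both sides have the same dimensions, so the equation is dimensionally consistent.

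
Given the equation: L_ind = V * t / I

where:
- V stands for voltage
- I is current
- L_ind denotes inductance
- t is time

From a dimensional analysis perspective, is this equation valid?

Yes

V (voltage) has dimensions [I^-1 L^2 M T^-3].
I (current) has dimensions [I].
L_ind (inductance) has dimensions [I^-2 L^2 M T^-2].
t (time) has dimensions [T].

Left side: [I^-2 L^2 M T^-2]
Right side: [I^-2 L^2 M T^-2]

Both sides have the same dimensions, so the equation is dimensionally consistent.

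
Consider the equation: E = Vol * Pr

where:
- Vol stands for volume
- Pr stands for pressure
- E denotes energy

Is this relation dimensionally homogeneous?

Yes

Vol (volume) has dimensions [L^3].
Pr (pressure) has dimensions [L^-1 M T^-2].
E (energy) has dimensions [L^2 M T^-2].

Left side: [L^2 M T^-2]
Right side: [L^2 M T^-2]

Both sides have the same dimensions, so the equation is dimensionally consistent.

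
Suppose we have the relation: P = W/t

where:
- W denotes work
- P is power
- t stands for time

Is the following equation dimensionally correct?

Yes

W (work) has dimensions [L^2 M T^-2].
P (power) has dimensions [L^2 M T^-3].
t (time) has dimensions [T].

Left side: [L^2 M T^-3]
Right side: [L^2 M T^-3]

Both sides have the same dimensions, so the equation is dimensionally consistent.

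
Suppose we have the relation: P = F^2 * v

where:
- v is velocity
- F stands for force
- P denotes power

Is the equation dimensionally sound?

No

v (velocity) has dimensions [L T^-1].
F (force) has dimensions [L M T^-2].
P (power) has dimensions [L^2 M T^-3].

Left side: [L^2 M T^-3]
Right side: [L^3 M^2 T^-5]

The two sides have different dimensions, so the equation is NOT dimensionally consistent.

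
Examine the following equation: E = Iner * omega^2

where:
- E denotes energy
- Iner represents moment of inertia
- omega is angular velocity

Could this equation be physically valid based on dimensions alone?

Yes

E (energy) has dimensions [L^2 M T^-2].
Iner (moment of inertia) has dimensions [L^2 M].
omega (angular velocity) has dimensions [T^-1].

Left side: [L^2 M T^-2]
Right side: [L^2 M T^-2]

Both sides have the same dimensions, so the equation is dimensionally consistent.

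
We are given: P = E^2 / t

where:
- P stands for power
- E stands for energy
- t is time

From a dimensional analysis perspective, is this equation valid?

No

P (power) has dimensions [L^2 M T^-3].
E (energy) has dimensions [L^2 M T^-2].
t (time) has dimensions [T].

Left side: [L^2 M T^-3]
Right side: [L^4 M^2 T^-5]

The two sides have different dimensions, so the equation is NOT dimensionally consistent.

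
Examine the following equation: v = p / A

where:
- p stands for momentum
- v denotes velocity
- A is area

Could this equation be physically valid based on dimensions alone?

No

p (momentum) has dimensions [L M T^-1].
v (velocity) has dimensions [L T^-1].
A (area) has dimensions [L^2].

Left side: [L T^-1]
Right side: [L^-1 M T^-1]

The two sides have different dimensions, so the equation is NOT dimensionally consistent.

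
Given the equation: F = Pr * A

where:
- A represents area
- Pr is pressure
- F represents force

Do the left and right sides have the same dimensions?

Yes

A (area) has dimensions [L^2].
Pr (pressure) has dimensions [L^-1 M T^-2].
F (force) has dimensions [L M T^-2].

Left side: [L M T^-2]
Right side: [L M T^-2]

Both sides have the same dimensions, so the equation is dimensionally consistent.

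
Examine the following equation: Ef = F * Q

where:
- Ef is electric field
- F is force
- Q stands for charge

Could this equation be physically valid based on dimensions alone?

No

Ef (electric field) has dimensions [I^-1 L M T^-3].
F (force) has dimensions [L M T^-2].
Q (charge) has dimensions [I T].

Left side: [I^-1 L M T^-3]
Right side: [I L M T^-1]

The two sides have different dimensions, so the equation is NOT dimensionally consistent.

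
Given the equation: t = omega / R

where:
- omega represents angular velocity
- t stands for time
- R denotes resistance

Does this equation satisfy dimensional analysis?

No

omega (angular velocity) has dimensions [T^-1].
t (time) has dimensions [T].
R (resistance) has dimensions [I^-2 L^2 M T^-3].

Left side: [T]
Right side: [I^2 L^-2 M^-1 T^2]

The two sides have different dimensions, so the equation is NOT dimensionally consistent.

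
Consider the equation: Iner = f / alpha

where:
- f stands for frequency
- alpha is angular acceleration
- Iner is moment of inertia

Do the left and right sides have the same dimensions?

No

f (frequency) has dimensions [T^-1].
alpha (angular acceleration) has dimensions [T^-2].
Iner (moment of inertia) has dimensions [L^2 M].

Left side: [L^2 M]
Right side: [T]

The two sides have different dimensions, so the equation is NOT dimensionally consistent.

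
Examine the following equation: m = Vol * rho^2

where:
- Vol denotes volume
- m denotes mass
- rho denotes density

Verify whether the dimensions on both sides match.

No

Vol (volume) has dimensions [L^3].
m (mass) has dimensions [M].
rho (density) has dimensions [L^-3 M].

Left side: [M]
Right side: [L^-3 M^2]

The two sides have different dimensions, so the equation is NOT dimensionally consistent.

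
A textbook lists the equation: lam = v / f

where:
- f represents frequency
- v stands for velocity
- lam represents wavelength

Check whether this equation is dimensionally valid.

Yes

f (frequency) has dimensions [T^-1].
v (velocity) has dimensions [L T^-1].
lam (wavelength) has dimensions [L].

Left side: [L]
Right side: [L]

Both sides have the same dimensions, so the equation is dimensionally consistent.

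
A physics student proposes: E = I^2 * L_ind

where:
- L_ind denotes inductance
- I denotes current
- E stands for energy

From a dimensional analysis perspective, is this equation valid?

Yes

L_ind (inductance) has dimensions [I^-2 L^2 M T^-2].
I (current) has dimensions [I].
E (energy) has dimensions [L^2 M T^-2].

Left side: [L^2 M T^-2]
Right side: [L^2 M T^-2]

Both sides have the same dimensions, so the equation is dimensionally consistent.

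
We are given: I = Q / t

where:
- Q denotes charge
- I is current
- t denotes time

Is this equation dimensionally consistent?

Yes

Q (charge) has dimensions [I T].
I (current) has dimensions [I].
t (time) has dimensions [T].

Left side: [I]
Right side: [I]

Both sides have the same dimensions, so the equation is dimensionally consistent.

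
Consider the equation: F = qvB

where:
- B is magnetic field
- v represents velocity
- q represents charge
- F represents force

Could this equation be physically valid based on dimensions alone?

Yes

B (magnetic field) has dimensions [I^-1 M T^-2].
v (velocity) has dimensions [L T^-1].
q (charge) has dimensions [I T].
F (force) has dimensions [L M T^-2].

Left side: [L M T^-2]
Right side: [L M T^-2]

Both sides have the same dimensions, so the equation is dimensionally consistent.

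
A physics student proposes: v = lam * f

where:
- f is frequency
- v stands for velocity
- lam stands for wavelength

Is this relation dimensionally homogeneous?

Yes

f (frequency) has dimensions [T^-1].
v (velocity) has dimensions [L T^-1].
lam (wavelength) has dimensions [L].

Left side: [L T^-1]
Right side: [L T^-1]

Both sides have the same dimensions, so the equation is dimensionally consistent.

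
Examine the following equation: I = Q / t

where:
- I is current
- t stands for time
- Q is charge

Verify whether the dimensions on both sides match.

Yes

I (current) has dimensions [I].
t (time) has dimensions [T].
Q (charge) has dimensions [I T].

Left side: [I]
Right side: [I]

Both sides have the same dimensions, so the equation is dimensionally consistent.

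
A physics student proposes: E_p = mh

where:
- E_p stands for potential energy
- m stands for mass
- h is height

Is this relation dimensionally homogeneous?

No

E_p (potential energy) has dimensions [L^2 M T^-2].
m (mass) has dimensions [M].
h (height) has dimensions [L].

Left side: [L^2 M T^-2]
Right side: [L M]

The two sides have different dimensions, so the equation is NOT dimensionally consistent.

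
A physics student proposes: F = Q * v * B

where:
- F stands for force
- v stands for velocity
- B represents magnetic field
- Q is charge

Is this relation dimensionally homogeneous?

Yes

F (force) has dimensions [L M T^-2].
v (velocity) has dimensions [L T^-1].
B (magnetic field) has dimensions [I^-1 M T^-2].
Q (charge) has dimensions [I T].

Left side: [L M T^-2]
Right side: [L M T^-2]

Both sides have the same dimensions, so the equation is dimensionally consistent.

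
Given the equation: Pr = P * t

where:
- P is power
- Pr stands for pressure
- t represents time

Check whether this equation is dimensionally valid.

No

P (power) has dimensions [L^2 M T^-3].
Pr (pressure) has dimensions [L^-1 M T^-2].
t (time) has dimensions [T].

Left side: [L^-1 M T^-2]
Right side: [L^2 M T^-2]

The two sides have different dimensions, so the equation is NOT dimensionally consistent.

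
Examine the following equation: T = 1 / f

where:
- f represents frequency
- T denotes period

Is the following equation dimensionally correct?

Yes

f (frequency) has dimensions [T^-1].
T (period) has dimensions [T].

Left side: [T]
Right side: [T]

Both sides have the same dimensions, so the equation is dimensionally consistent.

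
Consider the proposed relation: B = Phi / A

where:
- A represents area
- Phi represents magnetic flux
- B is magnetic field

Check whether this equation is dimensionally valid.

Yes

A (area) has dimensions [L^2].
Phi (magnetic flux) has dimensions [I^-1 L^2 M T^-2].
B (magnetic field) has dimensions [I^-1 M T^-2].

Left side: [I^-1 M T^-2]
Right side: [I^-1 M T^-2]

Both sides have the same dimensions, so the equation is dimensionally consistent.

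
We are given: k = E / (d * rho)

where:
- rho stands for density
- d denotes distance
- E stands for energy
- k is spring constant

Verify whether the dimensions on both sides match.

No

rho (density) has dimensions [L^-3 M].
d (distance) has dimensions [L].
E (energy) has dimensions [L^2 M T^-2].
k (spring constant) has dimensions [M T^-2].

Left side: [M T^-2]
Right side: [L^4 T^-2]

The two sides have different dimensions, so the equation is NOT dimensionally consistent.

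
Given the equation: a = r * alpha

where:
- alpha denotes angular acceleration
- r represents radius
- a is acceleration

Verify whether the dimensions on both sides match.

Yes

alpha (angular acceleration) has dimensions [T^-2].
r (radius) has dimensions [L].
a (acceleration) has dimensions [L T^-2].

Left side: [L T^-2]
Right side: [L T^-2]

Both sides have the same dimensions, so the equation is dimensionally consistent.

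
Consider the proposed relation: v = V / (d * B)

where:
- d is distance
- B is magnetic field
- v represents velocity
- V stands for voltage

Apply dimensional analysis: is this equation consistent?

Yes

d (distance) has dimensions [L].
B (magnetic field) has dimensions [I^-1 M T^-2].
v (velocity) has dimensions [L T^-1].
V (voltage) has dimensions [I^-1 L^2 M T^-3].

Left side: [L T^-1]
Right side: [L T^-1]

Both sides have the same dimensions, so the equation is dimensionally consistent.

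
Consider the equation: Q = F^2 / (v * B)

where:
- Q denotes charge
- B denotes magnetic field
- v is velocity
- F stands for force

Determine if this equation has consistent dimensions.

No

Q (charge) has dimensions [I T].
B (magnetic field) has dimensions [I^-1 M T^-2].
v (velocity) has dimensions [L T^-1].
F (force) has dimensions [L M T^-2].

Left side: [I T]
Right side: [I L M T^-1]

The two sides have different dimensions, so the equation is NOT dimensionally consistent.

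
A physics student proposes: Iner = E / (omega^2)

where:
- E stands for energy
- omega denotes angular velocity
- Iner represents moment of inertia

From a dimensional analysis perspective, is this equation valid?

Yes

E (energy) has dimensions [L^2 M T^-2].
omega (angular velocity) has dimensions [T^-1].
Iner (moment of inertia) has dimensions [L^2 M].

Left side: [L^2 M]
Right side: [L^2 M]

Both sides have the same dimensions, so the equation is dimensionally consistent.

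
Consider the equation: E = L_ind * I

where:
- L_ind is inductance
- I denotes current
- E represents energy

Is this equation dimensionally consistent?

No

L_ind (inductance) has dimensions [I^-2 L^2 M T^-2].
I (current) has dimensions [I].
E (energy) has dimensions [L^2 M T^-2].

Left side: [L^2 M T^-2]
Right side: [I^-1 L^2 M T^-2]

The two sides have different dimensions, so the equation is NOT dimensionally consistent.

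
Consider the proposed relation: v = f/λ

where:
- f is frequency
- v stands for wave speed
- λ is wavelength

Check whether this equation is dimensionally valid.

No

f (frequency) has dimensions [T^-1].
v (wave speed) has dimensions [L T^-1].
λ (wavelength) has dimensions [L].

Left side: [L T^-1]
Right side: [L^-1 T^-1]

The two sides have different dimensions, so the equation is NOT dimensionally consistent.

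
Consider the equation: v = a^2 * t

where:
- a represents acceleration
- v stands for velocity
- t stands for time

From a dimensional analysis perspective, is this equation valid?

No

a (acceleration) has dimensions [L T^-2].
v (velocity) has dimensions [L T^-1].
t (time) has dimensions [T].

Left side: [L T^-1]
Right side: [L^2 T^-3]

The two sides have different dimensions, so the equation is NOT dimensionally consistent.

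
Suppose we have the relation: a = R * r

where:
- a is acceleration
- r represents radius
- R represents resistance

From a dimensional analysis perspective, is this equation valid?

No

a (acceleration) has dimensions [L T^-2].
r (radius) has dimensions [L].
R (resistance) has dimensions [I^-2 L^2 M T^-3].

Left side: [L T^-2]
Right side: [I^-2 L^3 M T^-3]

The two sides have different dimensions, so the equation is NOT dimensionally consistent.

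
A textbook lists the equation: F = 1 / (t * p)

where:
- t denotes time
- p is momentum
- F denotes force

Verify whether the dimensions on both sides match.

No

t (time) has dimensions [T].
p (momentum) has dimensions [L M T^-1].
F (force) has dimensions [L M T^-2].

Left side: [L M T^-2]
Right side: [L^-1 M^-1]

The two sides have different dimensions, so the equation is NOT dimensionally consistent.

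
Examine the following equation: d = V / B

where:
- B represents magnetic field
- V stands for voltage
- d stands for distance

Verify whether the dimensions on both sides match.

No

B (magnetic field) has dimensions [I^-1 M T^-2].
V (voltage) has dimensions [I^-1 L^2 M T^-3].
d (distance) has dimensions [L].

Left side: [L]
Right side: [L^2 T^-1]

The two sides have different dimensions, so the equation is NOT dimensionally consistent.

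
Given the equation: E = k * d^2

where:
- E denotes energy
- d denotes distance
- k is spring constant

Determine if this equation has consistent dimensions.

Yes

E (energy) has dimensions [L^2 M T^-2].
d (distance) has dimensions [L].
k (spring constant) has dimensions [M T^-2].

Left side: [L^2 M T^-2]
Right side: [L^2 M T^-2]

Both sides have the same dimensions, so the equation is dimensionally consistent.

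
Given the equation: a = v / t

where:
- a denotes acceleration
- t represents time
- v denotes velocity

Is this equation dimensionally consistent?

Yes

a (acceleration) has dimensions [L T^-2].
t (time) has dimensions [T].
v (velocity) has dimensions [L T^-1].

Left side: [L T^-2]
Right side: [L T^-2]

Both sides have the same dimensions, so the equation is dimensionally consistent.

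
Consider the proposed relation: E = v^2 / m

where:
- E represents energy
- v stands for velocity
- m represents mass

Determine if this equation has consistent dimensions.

No

E (energy) has dimensions [L^2 M T^-2].
v (velocity) has dimensions [L T^-1].
m (mass) has dimensions [M].

Left side: [L^2 M T^-2]
Right side: [L^2 M^-1 T^-2]

The two sides have different dimensions, so the equation is NOT dimensionally consistent.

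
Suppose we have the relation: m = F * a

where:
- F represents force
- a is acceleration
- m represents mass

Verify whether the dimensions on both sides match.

No

F (force) has dimensions [L M T^-2].
a (acceleration) has dimensions [L T^-2].
m (mass) has dimensions [M].

Left side: [M]
Right side: [L^2 M T^-4]

The two sides have different dimensions, so the equation is NOT dimensionally consistent.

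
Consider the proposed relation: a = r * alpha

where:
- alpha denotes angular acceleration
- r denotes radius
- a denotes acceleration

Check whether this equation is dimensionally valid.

Yes

alpha (angular acceleration) has dimensions [T^-2].
r (radius) has dimensions [L].
a (acceleration) has dimensions [L T^-2].

Left side: [L T^-2]
Right side: [L T^-2]

Both sides have the same dimensions, so the equation is dimensionally consistent.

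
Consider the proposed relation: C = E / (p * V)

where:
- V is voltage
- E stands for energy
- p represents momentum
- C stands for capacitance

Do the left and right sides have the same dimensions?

No

V (voltage) has dimensions [I^-1 L^2 M T^-3].
E (energy) has dimensions [L^2 M T^-2].
p (momentum) has dimensions [L M T^-1].
C (capacitance) has dimensions [I^2 L^-2 M^-1 T^4].

Left side: [I^2 L^-2 M^-1 T^4]
Right side: [I L^-1 M^-1 T^2]

The two sides have different dimensions, so the equation is NOT dimensionally consistent.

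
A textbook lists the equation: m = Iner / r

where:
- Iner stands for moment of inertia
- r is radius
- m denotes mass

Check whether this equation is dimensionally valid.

No

Iner (moment of inertia) has dimensions [L^2 M].
r (radius) has dimensions [L].
m (mass) has dimensions [M].

Left side: [M]
Right side: [L M]

The two sides have different dimensions, so the equation is NOT dimensionally consistent.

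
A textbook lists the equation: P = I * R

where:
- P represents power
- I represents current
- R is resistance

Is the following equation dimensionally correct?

No

P (power) has dimensions [L^2 M T^-3].
I (current) has dimensions [I].
R (resistance) has dimensions [I^-2 L^2 M T^-3].

Left side: [L^2 M T^-3]
Right side: [I^-1 L^2 M T^-3]

The two sides have different dimensions, so the equation is NOT dimensionally consistent.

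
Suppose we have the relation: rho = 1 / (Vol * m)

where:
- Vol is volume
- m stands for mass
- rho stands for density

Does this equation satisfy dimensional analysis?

No

Vol (volume) has dimensions [L^3].
m (mass) has dimensions [M].
rho (density) has dimensions [L^-3 M].

Left side: [L^-3 M]
Right side: [L^-3 M^-1]

The two sides have different dimensions, so the equation is NOT dimensionally consistent.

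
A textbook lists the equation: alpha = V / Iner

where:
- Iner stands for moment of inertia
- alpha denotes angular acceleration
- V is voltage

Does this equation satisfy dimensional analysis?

No

Iner (moment of inertia) has dimensions [L^2 M].
alpha (angular acceleration) has dimensions [T^-2].
V (voltage) has dimensions [I^-1 L^2 M T^-3].

Left side: [T^-2]
Right side: [I^-1 T^-3]

The two sides have different dimensions, so the equation is NOT dimensionally consistent.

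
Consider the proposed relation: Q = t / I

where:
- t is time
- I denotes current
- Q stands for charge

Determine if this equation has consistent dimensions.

No

t (time) has dimensions [T].
I (current) has dimensions [I].
Q (charge) has dimensions [I T].

Left side: [I T]
Right side: [I^-1 T]

The two sides have different dimensions, so the equation is NOT dimensionally consistent.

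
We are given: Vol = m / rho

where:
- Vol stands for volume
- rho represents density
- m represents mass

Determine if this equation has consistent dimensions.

Yes

Vol (volume) has dimensions [L^3].
rho (density) has dimensions [L^-3 M].
m (mass) has dimensions [M].

Left side: [L^3]
Right side: [L^3]

Both sides have the same dimensions, so the equation is dimensionally consistent.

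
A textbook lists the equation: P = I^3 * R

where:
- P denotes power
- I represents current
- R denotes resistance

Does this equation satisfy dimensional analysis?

No

P (power) has dimensions [L^2 M T^-3].
I (current) has dimensions [I].
R (resistance) has dimensions [I^-2 L^2 M T^-3].

Left side: [L^2 M T^-3]
Right side: [I L^2 M T^-3]

The two sides have different dimensions, so the equation is NOT dimensionally consistent.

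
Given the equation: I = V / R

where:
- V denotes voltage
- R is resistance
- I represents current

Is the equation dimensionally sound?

Yes

V (voltage) has dimensions [I^-1 L^2 M T^-3].
R (resistance) has dimensions [I^-2 L^2 M T^-3].
I (current) has dimensions [I].

Left side: [I]
Right side: [I]

Both sides have the same dimensions, so the equation is dimensionally consistent.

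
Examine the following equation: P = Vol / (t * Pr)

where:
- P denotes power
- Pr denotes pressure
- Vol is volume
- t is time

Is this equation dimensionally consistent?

No

P (power) has dimensions [L^2 M T^-3].
Pr (pressure) has dimensions [L^-1 M T^-2].
Vol (volume) has dimensions [L^3].
t (time) has dimensions [T].

Left side: [L^2 M T^-3]
Right side: [L^4 M^-1 T]

The two sides have different dimensions, so the equation is NOT dimensionally consistent.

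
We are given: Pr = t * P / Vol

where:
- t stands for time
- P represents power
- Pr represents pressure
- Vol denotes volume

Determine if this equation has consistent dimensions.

Yes

t (time) has dimensions [T].
P (power) has dimensions [L^2 M T^-3].
Pr (pressure) has dimensions [L^-1 M T^-2].
Vol (volume) has dimensions [L^3].

Left side: [L^-1 M T^-2]
Right side: [L^-1 M T^-2]

Both sides have the same dimensions, so the equation is dimensionally consistent.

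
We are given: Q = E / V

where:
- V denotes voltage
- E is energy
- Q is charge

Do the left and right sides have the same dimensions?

Yes

V (voltage) has dimensions [I^-1 L^2 M T^-3].
E (energy) has dimensions [L^2 M T^-2].
Q (charge) has dimensions [I T].

Left side: [I T]
Right side: [I T]

Both sides have the same dimensions, so the equation is dimensionally consistent.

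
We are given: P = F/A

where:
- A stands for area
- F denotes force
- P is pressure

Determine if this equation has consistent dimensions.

Yes

A (area) has dimensions [L^2].
F (force) has dimensions [L M T^-2].
P (pressure) has dimensions [L^-1 M T^-2].

Left side: [L^-1 M T^-2]
Right side: [L^-1 M T^-2]

Both sides have the same dimensions, so the equation is dimensionally consistent.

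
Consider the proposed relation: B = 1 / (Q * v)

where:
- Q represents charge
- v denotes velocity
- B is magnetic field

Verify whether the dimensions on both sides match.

No

Q (charge) has dimensions [I T].
v (velocity) has dimensions [L T^-1].
B (magnetic field) has dimensions [I^-1 M T^-2].

Left side: [I^-1 M T^-2]
Right side: [I^-1 L^-1]

The two sides have different dimensions, so the equation is NOT dimensionally consistent.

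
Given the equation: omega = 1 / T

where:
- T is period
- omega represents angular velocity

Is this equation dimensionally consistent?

Yes

T (period) has dimensions [T].
omega (angular velocity) has dimensions [T^-1].

Left side: [T^-1]
Right side: [T^-1]

Both sides have the same dimensions, so the equation is dimensionally consistent.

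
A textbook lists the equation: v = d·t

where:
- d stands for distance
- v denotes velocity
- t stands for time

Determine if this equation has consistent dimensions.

No

d (distance) has dimensions [L].
v (velocity) has dimensions [L T^-1].
t (time) has dimensions [T].

Left side: [L T^-1]
Right side: [L T]

The two sides have different dimensions, so the equation is NOT dimensionally consistent.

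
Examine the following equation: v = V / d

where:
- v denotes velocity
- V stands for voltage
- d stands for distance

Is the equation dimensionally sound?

No

v (velocity) has dimensions [L T^-1].
V (voltage) has dimensions [I^-1 L^2 M T^-3].
d (distance) has dimensions [L].

Left side: [L T^-1]
Right side: [I^-1 L M T^-3]

The two sides have different dimensions, so the equation is NOT dimensionally consistent.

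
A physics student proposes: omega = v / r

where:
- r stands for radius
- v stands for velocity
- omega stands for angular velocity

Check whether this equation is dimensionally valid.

Yes

r (radius) has dimensions [L].
v (velocity) has dimensions [L T^-1].
omega (angular velocity) has dimensions [T^-1].

Left side: [T^-1]
Right side: [T^-1]

Both sides have the same dimensions, so the equation is dimensionally consistent.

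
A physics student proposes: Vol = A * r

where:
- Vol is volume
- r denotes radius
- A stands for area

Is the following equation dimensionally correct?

Yes

Vol (volume) has dimensions [L^3].
r (radius) has dimensions [L].
A (area) has dimensions [L^2].

Left side: [L^3]
Right side: [L^3]

Both sides have the same dimensions, so the equation is dimensionally consistent.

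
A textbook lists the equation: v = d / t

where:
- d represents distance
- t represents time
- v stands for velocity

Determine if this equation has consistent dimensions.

Yes

d (distance) has dimensions [L].
t (time) has dimensions [T].
v (velocity) has dimensions [L T^-1].

Left side: [L T^-1]
Right side: [L T^-1]

Both sides have the same dimensions, so the equation is dimensionally consistent.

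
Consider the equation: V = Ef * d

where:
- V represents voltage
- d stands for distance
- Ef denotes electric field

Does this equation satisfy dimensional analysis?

Yes

V (voltage) has dimensions [I^-1 L^2 M T^-3].
d (distance) has dimensions [L].
Ef (electric field) has dimensions [I^-1 L M T^-3].

Left side: [I^-1 L^2 M T^-3]
Right side: [I^-1 L^2 M T^-3]

Both sides have the same dimensions, so the equation is dimensionally consistent.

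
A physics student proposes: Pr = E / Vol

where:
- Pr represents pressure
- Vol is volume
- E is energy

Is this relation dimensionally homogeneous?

Yes

Pr (pressure) has dimensions [L^-1 M T^-2].
Vol (volume) has dimensions [L^3].
E (energy) has dimensions [L^2 M T^-2].

Left side: [L^-1 M T^-2]
Right side: [L^-1 M T^-2]

Both sides have the same dimensions, so the equation is dimensionally consistent.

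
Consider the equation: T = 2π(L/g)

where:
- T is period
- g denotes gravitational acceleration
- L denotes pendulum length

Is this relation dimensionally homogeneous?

No

T (period) has dimensions [T].
g (gravitational acceleration) has dimensions [L T^-2].
L (pendulum length) has dimensions [L].

Left side: [T]
Right side: [T^2]

The two sides have different dimensions, so the equation is NOT dimensionally consistent.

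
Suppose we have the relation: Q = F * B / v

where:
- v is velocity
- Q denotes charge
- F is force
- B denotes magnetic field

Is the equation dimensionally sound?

No

v (velocity) has dimensions [L T^-1].
Q (charge) has dimensions [I T].
F (force) has dimensions [L M T^-2].
B (magnetic field) has dimensions [I^-1 M T^-2].

Left side: [I T]
Right side: [I^-1 M^2 T^-3]

The two sides have different dimensions, so the equation is NOT dimensionally consistent.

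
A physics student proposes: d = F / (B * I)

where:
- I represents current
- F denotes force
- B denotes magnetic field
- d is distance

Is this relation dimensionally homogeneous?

Yes

I (current) has dimensions [I].
F (force) has dimensions [L M T^-2].
B (magnetic field) has dimensions [I^-1 M T^-2].
d (distance) has dimensions [L].

Left side: [L]
Right side: [L]

Both sides have the same dimensions, so the equation is dimensionally consistent.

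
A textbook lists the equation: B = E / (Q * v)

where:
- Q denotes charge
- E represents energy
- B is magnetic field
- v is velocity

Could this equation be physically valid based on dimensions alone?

No

Q (charge) has dimensions [I T].
E (energy) has dimensions [L^2 M T^-2].
B (magnetic field) has dimensions [I^-1 M T^-2].
v (velocity) has dimensions [L T^-1].

Left side: [I^-1 M T^-2]
Right side: [I^-1 L M T^-2]

The two sides have different dimensions, so the equation is NOT dimensionally consistent.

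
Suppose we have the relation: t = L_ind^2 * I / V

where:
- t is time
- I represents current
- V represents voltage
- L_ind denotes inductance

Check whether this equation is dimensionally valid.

No

t (time) has dimensions [T].
I (current) has dimensions [I].
V (voltage) has dimensions [I^-1 L^2 M T^-3].
L_ind (inductance) has dimensions [I^-2 L^2 M T^-2].

Left side: [T]
Right side: [I^-2 L^2 M T^-1]

The two sides have different dimensions, so the equation is NOT dimensionally consistent.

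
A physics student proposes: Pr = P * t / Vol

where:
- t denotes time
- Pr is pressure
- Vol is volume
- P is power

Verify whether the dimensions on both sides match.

Yes

t (time) has dimensions [T].
Pr (pressure) has dimensions [L^-1 M T^-2].
Vol (volume) has dimensions [L^3].
P (power) has dimensions [L^2 M T^-3].

Left side: [L^-1 M T^-2]
Right side: [L^-1 M T^-2]

Both sides have the same dimensions, so the equation is dimensionally consistent.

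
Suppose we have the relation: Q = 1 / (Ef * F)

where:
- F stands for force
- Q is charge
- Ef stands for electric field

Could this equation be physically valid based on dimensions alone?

No

F (force) has dimensions [L M T^-2].
Q (charge) has dimensions [I T].
Ef (electric field) has dimensions [I^-1 L M T^-3].

Left side: [I T]
Right side: [I L^-2 M^-2 T^5]

The two sides have different dimensions, so the equation is NOT dimensionally consistent.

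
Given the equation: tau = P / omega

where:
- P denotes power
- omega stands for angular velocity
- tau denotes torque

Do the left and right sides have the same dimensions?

Yes

P (power) has dimensions [L^2 M T^-3].
omega (angular velocity) has dimensions [T^-1].
tau (torque) has dimensions [L^2 M T^-2].

Left side: [L^2 M T^-2]
Right side: [L^2 M T^-2]

Both sides have the same dimensions, so the equation is dimensionally consistent.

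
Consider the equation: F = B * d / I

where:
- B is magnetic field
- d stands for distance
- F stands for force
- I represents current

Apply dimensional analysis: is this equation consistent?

No

B (magnetic field) has dimensions [I^-1 M T^-2].
d (distance) has dimensions [L].
F (force) has dimensions [L M T^-2].
I (current) has dimensions [I].

Left side: [L M T^-2]
Right side: [I^-2 L M T^-2]

The two sides have different dimensions, so the equation is NOT dimensionally consistent.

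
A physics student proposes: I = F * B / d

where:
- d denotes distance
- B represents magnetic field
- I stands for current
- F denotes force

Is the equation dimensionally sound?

No

d (distance) has dimensions [L].
B (magnetic field) has dimensions [I^-1 M T^-2].
I (current) has dimensions [I].
F (force) has dimensions [L M T^-2].

Left side: [I]
Right side: [I^-1 M^2 T^-4]

The two sides have different dimensions, so the equation is NOT dimensionally consistent.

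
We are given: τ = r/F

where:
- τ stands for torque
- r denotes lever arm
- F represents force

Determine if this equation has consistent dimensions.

No

τ (torque) has dimensions [L^2 M T^-2].
r (lever arm) has dimensions [L].
F (force) has dimensions [L M T^-2].

Left side: [L^2 M T^-2]
Right side: [M^-1 T^2]

The two sides have different dimensions, so the equation is NOT dimensionally consistent.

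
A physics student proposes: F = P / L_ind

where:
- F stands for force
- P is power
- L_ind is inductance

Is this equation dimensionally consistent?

No

F (force) has dimensions [L M T^-2].
P (power) has dimensions [L^2 M T^-3].
L_ind (inductance) has dimensions [I^-2 L^2 M T^-2].

Left side: [L M T^-2]
Right side: [I^2 T^-1]

The two sides have different dimensions, so the equation is NOT dimensionally consistent.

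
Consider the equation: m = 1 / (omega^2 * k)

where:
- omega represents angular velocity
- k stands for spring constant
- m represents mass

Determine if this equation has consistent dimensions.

No

omega (angular velocity) has dimensions [T^-1].
k (spring constant) has dimensions [M T^-2].
m (mass) has dimensions [M].

Left side: [M]
Right side: [M^-1 T^4]

The two sides have different dimensions, so the equation is NOT dimensionally consistent.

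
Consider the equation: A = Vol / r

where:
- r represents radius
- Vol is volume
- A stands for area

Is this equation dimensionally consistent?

Yes

r (radius) has dimensions [L].
Vol (volume) has dimensions [L^3].
A (area) has dimensions [L^2].

Left side: [L^2]
Right side: [L^2]

Both sides have the same dimensions, so the equation is dimensionally consistent.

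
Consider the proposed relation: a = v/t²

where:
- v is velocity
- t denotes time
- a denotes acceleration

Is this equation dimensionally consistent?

No

v (velocity) has dimensions [L T^-1].
t (time) has dimensions [T].
a (acceleration) has dimensions [L T^-2].

Left side: [L T^-2]
Right side: [L T^-3]

The two sides have different dimensions, so the equation is NOT dimensionally consistent.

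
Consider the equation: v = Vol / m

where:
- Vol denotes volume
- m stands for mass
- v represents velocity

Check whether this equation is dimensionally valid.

No

Vol (volume) has dimensions [L^3].
m (mass) has dimensions [M].
v (velocity) has dimensions [L T^-1].

Left side: [L T^-1]
Right side: [L^3 M^-1]

The two sides have different dimensions, so the equation is NOT dimensionally consistent.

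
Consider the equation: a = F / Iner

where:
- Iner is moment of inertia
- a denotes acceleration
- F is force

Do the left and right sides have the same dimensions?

No

Iner (moment of inertia) has dimensions [L^2 M].
a (acceleration) has dimensions [L T^-2].
F (force) has dimensions [L M T^-2].

Left side: [L T^-2]
Right side: [L^-1 T^-2]

The two sides have different dimensions, so the equation is NOT dimensionally consistent.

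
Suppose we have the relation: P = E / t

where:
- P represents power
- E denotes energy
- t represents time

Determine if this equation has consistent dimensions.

Yes

P (power) has dimensions [L^2 M T^-3].
E (energy) has dimensions [L^2 M T^-2].
t (time) has dimensions [T].

Left side: [L^2 M T^-3]
Right side: [L^2 M T^-3]

Both sides have the same dimensions, so the equation is dimensionally consistent.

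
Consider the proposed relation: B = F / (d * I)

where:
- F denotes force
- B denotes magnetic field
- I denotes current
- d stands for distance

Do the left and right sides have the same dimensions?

Yes

F (force) has dimensions [L M T^-2].
B (magnetic field) has dimensions [I^-1 M T^-2].
I (current) has dimensions [I].
d (distance) has dimensions [L].

Left side: [I^-1 M T^-2]
Right side: [I^-1 M T^-2]

Both sides have the same dimensions, so the equation is dimensionally consistent.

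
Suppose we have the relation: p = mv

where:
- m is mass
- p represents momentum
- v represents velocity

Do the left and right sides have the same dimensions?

Yes

m (mass) has dimensions [M].
p (momentum) has dimensions [L M T^-1].
v (velocity) has dimensions [L T^-1].

Left side: [L M T^-1]
Right side: [L M T^-1]

Both sides have the same dimensions, so the equation is dimensionally consistent.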